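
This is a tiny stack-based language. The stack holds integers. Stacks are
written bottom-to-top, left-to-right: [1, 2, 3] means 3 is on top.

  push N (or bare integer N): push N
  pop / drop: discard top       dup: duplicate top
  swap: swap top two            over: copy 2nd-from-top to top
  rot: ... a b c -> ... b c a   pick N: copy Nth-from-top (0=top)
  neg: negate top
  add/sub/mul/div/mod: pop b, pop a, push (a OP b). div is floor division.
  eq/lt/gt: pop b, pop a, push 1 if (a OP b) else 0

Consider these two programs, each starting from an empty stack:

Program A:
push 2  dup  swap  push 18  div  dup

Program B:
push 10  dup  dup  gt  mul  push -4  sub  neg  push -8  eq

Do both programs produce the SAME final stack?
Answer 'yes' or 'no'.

Answer: no

Derivation:
Program A trace:
  After 'push 2': [2]
  After 'dup': [2, 2]
  After 'swap': [2, 2]
  After 'push 18': [2, 2, 18]
  After 'div': [2, 0]
  After 'dup': [2, 0, 0]
Program A final stack: [2, 0, 0]

Program B trace:
  After 'push 10': [10]
  After 'dup': [10, 10]
  After 'dup': [10, 10, 10]
  After 'gt': [10, 0]
  After 'mul': [0]
  After 'push -4': [0, -4]
  After 'sub': [4]
  After 'neg': [-4]
  After 'push -8': [-4, -8]
  After 'eq': [0]
Program B final stack: [0]
Same: no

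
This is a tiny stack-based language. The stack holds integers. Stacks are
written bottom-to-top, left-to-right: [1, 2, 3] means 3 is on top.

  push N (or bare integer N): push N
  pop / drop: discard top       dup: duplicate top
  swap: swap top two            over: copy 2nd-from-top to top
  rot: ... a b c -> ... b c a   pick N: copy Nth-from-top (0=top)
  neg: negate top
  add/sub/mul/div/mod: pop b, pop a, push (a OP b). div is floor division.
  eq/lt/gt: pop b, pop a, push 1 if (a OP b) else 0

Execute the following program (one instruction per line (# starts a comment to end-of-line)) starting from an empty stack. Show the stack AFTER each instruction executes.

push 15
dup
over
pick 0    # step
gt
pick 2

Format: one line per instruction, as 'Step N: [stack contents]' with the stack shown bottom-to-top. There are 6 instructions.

Step 1: [15]
Step 2: [15, 15]
Step 3: [15, 15, 15]
Step 4: [15, 15, 15, 15]
Step 5: [15, 15, 0]
Step 6: [15, 15, 0, 15]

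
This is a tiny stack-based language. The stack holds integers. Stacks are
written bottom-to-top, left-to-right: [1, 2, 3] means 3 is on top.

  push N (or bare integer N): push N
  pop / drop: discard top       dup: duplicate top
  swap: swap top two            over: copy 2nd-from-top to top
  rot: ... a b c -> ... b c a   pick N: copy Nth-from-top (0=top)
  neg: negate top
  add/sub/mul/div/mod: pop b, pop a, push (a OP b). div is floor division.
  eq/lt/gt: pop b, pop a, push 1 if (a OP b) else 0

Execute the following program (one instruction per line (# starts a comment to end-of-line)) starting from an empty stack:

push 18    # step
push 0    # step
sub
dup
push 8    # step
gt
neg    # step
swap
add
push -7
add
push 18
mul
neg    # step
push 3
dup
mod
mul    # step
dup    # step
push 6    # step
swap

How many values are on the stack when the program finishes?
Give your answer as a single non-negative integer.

After 'push 18': stack = [18] (depth 1)
After 'push 0': stack = [18, 0] (depth 2)
After 'sub': stack = [18] (depth 1)
After 'dup': stack = [18, 18] (depth 2)
After 'push 8': stack = [18, 18, 8] (depth 3)
After 'gt': stack = [18, 1] (depth 2)
After 'neg': stack = [18, -1] (depth 2)
After 'swap': stack = [-1, 18] (depth 2)
After 'add': stack = [17] (depth 1)
After 'push -7': stack = [17, -7] (depth 2)
  ...
After 'push 18': stack = [10, 18] (depth 2)
After 'mul': stack = [180] (depth 1)
After 'neg': stack = [-180] (depth 1)
After 'push 3': stack = [-180, 3] (depth 2)
After 'dup': stack = [-180, 3, 3] (depth 3)
After 'mod': stack = [-180, 0] (depth 2)
After 'mul': stack = [0] (depth 1)
After 'dup': stack = [0, 0] (depth 2)
After 'push 6': stack = [0, 0, 6] (depth 3)
After 'swap': stack = [0, 6, 0] (depth 3)

Answer: 3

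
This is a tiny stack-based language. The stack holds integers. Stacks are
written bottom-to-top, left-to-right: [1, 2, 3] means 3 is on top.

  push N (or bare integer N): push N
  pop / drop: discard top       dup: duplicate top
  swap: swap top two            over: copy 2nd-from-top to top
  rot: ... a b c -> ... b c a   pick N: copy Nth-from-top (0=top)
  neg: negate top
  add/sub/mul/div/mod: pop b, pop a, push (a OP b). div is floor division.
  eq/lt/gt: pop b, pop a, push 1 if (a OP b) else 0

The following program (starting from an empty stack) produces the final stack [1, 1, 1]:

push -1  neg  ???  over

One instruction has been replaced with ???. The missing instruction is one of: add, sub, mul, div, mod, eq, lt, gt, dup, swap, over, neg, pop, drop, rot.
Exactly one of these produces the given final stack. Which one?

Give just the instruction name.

Answer: dup

Derivation:
Stack before ???: [1]
Stack after ???:  [1, 1]
The instruction that transforms [1] -> [1, 1] is: dup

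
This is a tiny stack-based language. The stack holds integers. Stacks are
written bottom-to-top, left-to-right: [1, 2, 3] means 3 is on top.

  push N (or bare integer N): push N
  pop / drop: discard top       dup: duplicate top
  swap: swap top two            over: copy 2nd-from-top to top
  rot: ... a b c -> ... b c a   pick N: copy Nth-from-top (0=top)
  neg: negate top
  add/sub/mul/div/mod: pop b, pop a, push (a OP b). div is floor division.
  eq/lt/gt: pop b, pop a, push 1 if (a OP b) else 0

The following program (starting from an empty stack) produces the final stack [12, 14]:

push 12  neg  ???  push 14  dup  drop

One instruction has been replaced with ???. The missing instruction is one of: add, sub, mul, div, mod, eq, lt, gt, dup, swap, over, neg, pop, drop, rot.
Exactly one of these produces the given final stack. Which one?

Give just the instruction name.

Answer: neg

Derivation:
Stack before ???: [-12]
Stack after ???:  [12]
The instruction that transforms [-12] -> [12] is: neg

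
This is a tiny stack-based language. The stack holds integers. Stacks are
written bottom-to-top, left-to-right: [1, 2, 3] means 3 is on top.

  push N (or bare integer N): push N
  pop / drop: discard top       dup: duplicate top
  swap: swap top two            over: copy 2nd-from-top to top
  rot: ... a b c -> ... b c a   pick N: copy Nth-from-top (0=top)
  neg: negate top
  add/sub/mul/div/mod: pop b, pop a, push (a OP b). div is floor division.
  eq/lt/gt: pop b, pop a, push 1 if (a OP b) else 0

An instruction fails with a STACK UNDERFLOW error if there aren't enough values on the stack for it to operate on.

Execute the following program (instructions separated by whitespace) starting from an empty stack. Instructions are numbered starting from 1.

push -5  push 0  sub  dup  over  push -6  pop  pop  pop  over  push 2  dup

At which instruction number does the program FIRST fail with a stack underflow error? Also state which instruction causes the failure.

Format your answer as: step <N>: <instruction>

Step 1 ('push -5'): stack = [-5], depth = 1
Step 2 ('push 0'): stack = [-5, 0], depth = 2
Step 3 ('sub'): stack = [-5], depth = 1
Step 4 ('dup'): stack = [-5, -5], depth = 2
Step 5 ('over'): stack = [-5, -5, -5], depth = 3
Step 6 ('push -6'): stack = [-5, -5, -5, -6], depth = 4
Step 7 ('pop'): stack = [-5, -5, -5], depth = 3
Step 8 ('pop'): stack = [-5, -5], depth = 2
Step 9 ('pop'): stack = [-5], depth = 1
Step 10 ('over'): needs 2 value(s) but depth is 1 — STACK UNDERFLOW

Answer: step 10: over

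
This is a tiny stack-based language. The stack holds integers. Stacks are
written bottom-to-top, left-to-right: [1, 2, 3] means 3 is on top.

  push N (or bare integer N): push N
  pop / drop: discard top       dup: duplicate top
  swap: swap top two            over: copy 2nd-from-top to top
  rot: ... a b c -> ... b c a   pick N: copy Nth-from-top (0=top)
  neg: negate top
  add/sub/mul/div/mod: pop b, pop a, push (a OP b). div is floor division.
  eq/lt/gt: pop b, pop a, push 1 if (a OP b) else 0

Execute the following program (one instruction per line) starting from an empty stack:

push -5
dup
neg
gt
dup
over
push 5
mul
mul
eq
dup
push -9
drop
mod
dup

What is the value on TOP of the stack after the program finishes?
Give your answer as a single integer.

After 'push -5': [-5]
After 'dup': [-5, -5]
After 'neg': [-5, 5]
After 'gt': [0]
After 'dup': [0, 0]
After 'over': [0, 0, 0]
After 'push 5': [0, 0, 0, 5]
After 'mul': [0, 0, 0]
After 'mul': [0, 0]
After 'eq': [1]
After 'dup': [1, 1]
After 'push -9': [1, 1, -9]
After 'drop': [1, 1]
After 'mod': [0]
After 'dup': [0, 0]

Answer: 0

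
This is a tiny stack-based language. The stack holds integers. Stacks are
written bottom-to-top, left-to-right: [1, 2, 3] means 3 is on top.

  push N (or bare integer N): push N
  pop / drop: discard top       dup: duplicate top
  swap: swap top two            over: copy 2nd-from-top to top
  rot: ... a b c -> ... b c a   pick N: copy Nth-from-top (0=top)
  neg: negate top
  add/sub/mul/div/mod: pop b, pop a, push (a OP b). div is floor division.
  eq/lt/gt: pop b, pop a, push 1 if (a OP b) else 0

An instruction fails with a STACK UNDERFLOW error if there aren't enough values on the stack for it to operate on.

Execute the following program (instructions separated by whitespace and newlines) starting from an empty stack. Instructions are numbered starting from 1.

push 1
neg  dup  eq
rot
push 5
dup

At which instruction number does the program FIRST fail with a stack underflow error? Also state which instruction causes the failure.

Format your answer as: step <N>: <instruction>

Answer: step 5: rot

Derivation:
Step 1 ('push 1'): stack = [1], depth = 1
Step 2 ('neg'): stack = [-1], depth = 1
Step 3 ('dup'): stack = [-1, -1], depth = 2
Step 4 ('eq'): stack = [1], depth = 1
Step 5 ('rot'): needs 3 value(s) but depth is 1 — STACK UNDERFLOW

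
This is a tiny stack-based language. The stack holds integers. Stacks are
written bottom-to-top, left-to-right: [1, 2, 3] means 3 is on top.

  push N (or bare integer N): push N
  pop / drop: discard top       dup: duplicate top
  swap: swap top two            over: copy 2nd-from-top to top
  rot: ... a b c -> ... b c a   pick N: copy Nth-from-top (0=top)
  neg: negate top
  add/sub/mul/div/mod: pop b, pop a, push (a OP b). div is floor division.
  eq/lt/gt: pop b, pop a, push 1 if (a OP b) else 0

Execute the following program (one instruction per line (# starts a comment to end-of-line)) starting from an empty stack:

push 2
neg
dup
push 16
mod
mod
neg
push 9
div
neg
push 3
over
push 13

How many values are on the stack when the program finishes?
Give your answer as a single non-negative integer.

After 'push 2': stack = [2] (depth 1)
After 'neg': stack = [-2] (depth 1)
After 'dup': stack = [-2, -2] (depth 2)
After 'push 16': stack = [-2, -2, 16] (depth 3)
After 'mod': stack = [-2, 14] (depth 2)
After 'mod': stack = [12] (depth 1)
After 'neg': stack = [-12] (depth 1)
After 'push 9': stack = [-12, 9] (depth 2)
After 'div': stack = [-2] (depth 1)
After 'neg': stack = [2] (depth 1)
After 'push 3': stack = [2, 3] (depth 2)
After 'over': stack = [2, 3, 2] (depth 3)
After 'push 13': stack = [2, 3, 2, 13] (depth 4)

Answer: 4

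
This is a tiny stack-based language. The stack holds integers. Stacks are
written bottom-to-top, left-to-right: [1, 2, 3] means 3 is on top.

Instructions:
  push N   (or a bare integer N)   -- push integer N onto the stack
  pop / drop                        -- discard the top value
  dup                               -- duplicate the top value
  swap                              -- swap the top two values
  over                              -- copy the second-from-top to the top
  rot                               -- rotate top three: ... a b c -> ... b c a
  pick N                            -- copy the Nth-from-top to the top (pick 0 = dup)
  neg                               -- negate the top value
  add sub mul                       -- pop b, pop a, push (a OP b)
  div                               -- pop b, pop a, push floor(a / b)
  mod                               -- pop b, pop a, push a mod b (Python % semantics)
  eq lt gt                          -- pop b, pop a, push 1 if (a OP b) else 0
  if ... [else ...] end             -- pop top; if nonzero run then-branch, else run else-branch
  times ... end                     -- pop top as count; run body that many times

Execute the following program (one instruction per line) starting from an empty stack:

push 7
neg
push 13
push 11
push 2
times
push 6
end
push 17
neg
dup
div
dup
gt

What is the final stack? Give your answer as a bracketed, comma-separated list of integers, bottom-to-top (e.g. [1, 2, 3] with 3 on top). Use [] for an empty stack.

Answer: [-7, 13, 11, 6, 6, 0]

Derivation:
After 'push 7': [7]
After 'neg': [-7]
After 'push 13': [-7, 13]
After 'push 11': [-7, 13, 11]
After 'push 2': [-7, 13, 11, 2]
After 'times': [-7, 13, 11]
After 'push 6': [-7, 13, 11, 6]
After 'push 6': [-7, 13, 11, 6, 6]
After 'push 17': [-7, 13, 11, 6, 6, 17]
After 'neg': [-7, 13, 11, 6, 6, -17]
After 'dup': [-7, 13, 11, 6, 6, -17, -17]
After 'div': [-7, 13, 11, 6, 6, 1]
After 'dup': [-7, 13, 11, 6, 6, 1, 1]
After 'gt': [-7, 13, 11, 6, 6, 0]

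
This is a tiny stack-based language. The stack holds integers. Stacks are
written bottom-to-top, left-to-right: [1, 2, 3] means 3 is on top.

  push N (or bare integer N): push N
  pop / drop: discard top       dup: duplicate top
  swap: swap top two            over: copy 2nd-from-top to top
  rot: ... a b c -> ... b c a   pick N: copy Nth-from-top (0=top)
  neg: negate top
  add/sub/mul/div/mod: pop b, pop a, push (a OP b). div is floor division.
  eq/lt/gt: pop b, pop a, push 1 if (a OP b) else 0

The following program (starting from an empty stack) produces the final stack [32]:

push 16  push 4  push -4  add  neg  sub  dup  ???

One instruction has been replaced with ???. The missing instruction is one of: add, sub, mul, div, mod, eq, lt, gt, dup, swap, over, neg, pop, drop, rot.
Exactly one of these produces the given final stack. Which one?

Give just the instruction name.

Stack before ???: [16, 16]
Stack after ???:  [32]
The instruction that transforms [16, 16] -> [32] is: add

Answer: add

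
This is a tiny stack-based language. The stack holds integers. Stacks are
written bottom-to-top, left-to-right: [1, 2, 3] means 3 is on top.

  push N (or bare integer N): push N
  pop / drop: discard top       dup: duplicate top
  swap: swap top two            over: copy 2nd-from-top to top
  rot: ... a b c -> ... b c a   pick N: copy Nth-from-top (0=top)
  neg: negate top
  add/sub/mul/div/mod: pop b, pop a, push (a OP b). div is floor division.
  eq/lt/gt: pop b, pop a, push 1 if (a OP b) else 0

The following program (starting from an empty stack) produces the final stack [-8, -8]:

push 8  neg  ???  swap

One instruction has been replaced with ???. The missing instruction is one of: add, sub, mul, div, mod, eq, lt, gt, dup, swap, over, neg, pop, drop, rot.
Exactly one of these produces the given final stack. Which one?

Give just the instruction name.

Stack before ???: [-8]
Stack after ???:  [-8, -8]
The instruction that transforms [-8] -> [-8, -8] is: dup

Answer: dup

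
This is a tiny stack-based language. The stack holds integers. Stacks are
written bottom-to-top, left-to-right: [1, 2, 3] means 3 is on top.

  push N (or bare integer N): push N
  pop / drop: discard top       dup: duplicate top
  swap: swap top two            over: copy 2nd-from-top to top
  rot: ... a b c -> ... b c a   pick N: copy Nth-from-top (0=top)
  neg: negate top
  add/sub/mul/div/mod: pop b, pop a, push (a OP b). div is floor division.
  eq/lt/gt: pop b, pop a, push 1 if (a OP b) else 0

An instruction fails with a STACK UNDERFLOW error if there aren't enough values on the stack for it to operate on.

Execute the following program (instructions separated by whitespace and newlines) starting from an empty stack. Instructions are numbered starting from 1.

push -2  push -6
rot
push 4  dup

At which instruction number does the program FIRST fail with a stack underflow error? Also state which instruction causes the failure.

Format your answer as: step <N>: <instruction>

Answer: step 3: rot

Derivation:
Step 1 ('push -2'): stack = [-2], depth = 1
Step 2 ('push -6'): stack = [-2, -6], depth = 2
Step 3 ('rot'): needs 3 value(s) but depth is 2 — STACK UNDERFLOW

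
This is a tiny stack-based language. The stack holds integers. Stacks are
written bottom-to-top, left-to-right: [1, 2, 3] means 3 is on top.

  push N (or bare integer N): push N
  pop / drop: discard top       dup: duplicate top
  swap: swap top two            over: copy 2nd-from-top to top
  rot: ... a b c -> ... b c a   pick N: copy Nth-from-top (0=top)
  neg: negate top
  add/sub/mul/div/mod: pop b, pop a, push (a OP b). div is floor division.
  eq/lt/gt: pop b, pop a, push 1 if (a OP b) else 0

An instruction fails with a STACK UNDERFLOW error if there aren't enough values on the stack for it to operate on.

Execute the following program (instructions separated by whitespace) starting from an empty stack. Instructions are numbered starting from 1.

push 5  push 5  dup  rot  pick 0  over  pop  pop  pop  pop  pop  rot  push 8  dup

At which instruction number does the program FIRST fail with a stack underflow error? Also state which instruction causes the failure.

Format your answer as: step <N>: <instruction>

Step 1 ('push 5'): stack = [5], depth = 1
Step 2 ('push 5'): stack = [5, 5], depth = 2
Step 3 ('dup'): stack = [5, 5, 5], depth = 3
Step 4 ('rot'): stack = [5, 5, 5], depth = 3
Step 5 ('pick 0'): stack = [5, 5, 5, 5], depth = 4
Step 6 ('over'): stack = [5, 5, 5, 5, 5], depth = 5
Step 7 ('pop'): stack = [5, 5, 5, 5], depth = 4
Step 8 ('pop'): stack = [5, 5, 5], depth = 3
Step 9 ('pop'): stack = [5, 5], depth = 2
Step 10 ('pop'): stack = [5], depth = 1
Step 11 ('pop'): stack = [], depth = 0
Step 12 ('rot'): needs 3 value(s) but depth is 0 — STACK UNDERFLOW

Answer: step 12: rot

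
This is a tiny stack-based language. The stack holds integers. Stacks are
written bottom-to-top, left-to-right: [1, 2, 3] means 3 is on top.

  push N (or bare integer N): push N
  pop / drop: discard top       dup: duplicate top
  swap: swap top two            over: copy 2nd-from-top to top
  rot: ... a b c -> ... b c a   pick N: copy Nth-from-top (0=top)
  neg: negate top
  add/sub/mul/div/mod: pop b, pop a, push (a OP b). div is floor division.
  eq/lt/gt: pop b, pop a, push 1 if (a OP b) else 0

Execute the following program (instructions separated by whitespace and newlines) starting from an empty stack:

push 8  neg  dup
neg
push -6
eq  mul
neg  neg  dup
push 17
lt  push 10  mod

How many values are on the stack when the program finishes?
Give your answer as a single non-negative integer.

Answer: 2

Derivation:
After 'push 8': stack = [8] (depth 1)
After 'neg': stack = [-8] (depth 1)
After 'dup': stack = [-8, -8] (depth 2)
After 'neg': stack = [-8, 8] (depth 2)
After 'push -6': stack = [-8, 8, -6] (depth 3)
After 'eq': stack = [-8, 0] (depth 2)
After 'mul': stack = [0] (depth 1)
After 'neg': stack = [0] (depth 1)
After 'neg': stack = [0] (depth 1)
After 'dup': stack = [0, 0] (depth 2)
After 'push 17': stack = [0, 0, 17] (depth 3)
After 'lt': stack = [0, 1] (depth 2)
After 'push 10': stack = [0, 1, 10] (depth 3)
After 'mod': stack = [0, 1] (depth 2)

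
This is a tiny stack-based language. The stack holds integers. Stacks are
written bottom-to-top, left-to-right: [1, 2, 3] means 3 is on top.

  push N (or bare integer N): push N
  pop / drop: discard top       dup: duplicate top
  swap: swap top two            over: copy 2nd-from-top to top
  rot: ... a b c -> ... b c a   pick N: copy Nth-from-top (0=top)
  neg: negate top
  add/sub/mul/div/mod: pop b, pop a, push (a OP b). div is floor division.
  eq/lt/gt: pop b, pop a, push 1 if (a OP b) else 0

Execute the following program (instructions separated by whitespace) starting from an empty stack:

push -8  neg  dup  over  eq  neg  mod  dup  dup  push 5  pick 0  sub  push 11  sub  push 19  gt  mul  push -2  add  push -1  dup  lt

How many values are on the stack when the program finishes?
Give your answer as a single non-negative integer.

Answer: 4

Derivation:
After 'push -8': stack = [-8] (depth 1)
After 'neg': stack = [8] (depth 1)
After 'dup': stack = [8, 8] (depth 2)
After 'over': stack = [8, 8, 8] (depth 3)
After 'eq': stack = [8, 1] (depth 2)
After 'neg': stack = [8, -1] (depth 2)
After 'mod': stack = [0] (depth 1)
After 'dup': stack = [0, 0] (depth 2)
After 'dup': stack = [0, 0, 0] (depth 3)
After 'push 5': stack = [0, 0, 0, 5] (depth 4)
  ...
After 'push 11': stack = [0, 0, 0, 0, 11] (depth 5)
After 'sub': stack = [0, 0, 0, -11] (depth 4)
After 'push 19': stack = [0, 0, 0, -11, 19] (depth 5)
After 'gt': stack = [0, 0, 0, 0] (depth 4)
After 'mul': stack = [0, 0, 0] (depth 3)
After 'push -2': stack = [0, 0, 0, -2] (depth 4)
After 'add': stack = [0, 0, -2] (depth 3)
After 'push -1': stack = [0, 0, -2, -1] (depth 4)
After 'dup': stack = [0, 0, -2, -1, -1] (depth 5)
After 'lt': stack = [0, 0, -2, 0] (depth 4)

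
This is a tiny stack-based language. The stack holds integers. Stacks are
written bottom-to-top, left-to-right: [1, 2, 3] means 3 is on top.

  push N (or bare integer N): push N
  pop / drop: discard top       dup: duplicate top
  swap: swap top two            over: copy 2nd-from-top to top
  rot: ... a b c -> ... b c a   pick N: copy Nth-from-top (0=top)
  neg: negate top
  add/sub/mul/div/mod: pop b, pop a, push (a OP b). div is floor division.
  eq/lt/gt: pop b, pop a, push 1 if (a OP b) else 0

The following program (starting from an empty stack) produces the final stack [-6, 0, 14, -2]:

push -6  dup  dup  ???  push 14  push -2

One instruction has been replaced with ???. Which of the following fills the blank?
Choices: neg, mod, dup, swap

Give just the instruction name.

Stack before ???: [-6, -6, -6]
Stack after ???:  [-6, 0]
Checking each choice:
  neg: produces [-6, -6, 6, 14, -2]
  mod: MATCH
  dup: produces [-6, -6, -6, -6, 14, -2]
  swap: produces [-6, -6, -6, 14, -2]


Answer: mod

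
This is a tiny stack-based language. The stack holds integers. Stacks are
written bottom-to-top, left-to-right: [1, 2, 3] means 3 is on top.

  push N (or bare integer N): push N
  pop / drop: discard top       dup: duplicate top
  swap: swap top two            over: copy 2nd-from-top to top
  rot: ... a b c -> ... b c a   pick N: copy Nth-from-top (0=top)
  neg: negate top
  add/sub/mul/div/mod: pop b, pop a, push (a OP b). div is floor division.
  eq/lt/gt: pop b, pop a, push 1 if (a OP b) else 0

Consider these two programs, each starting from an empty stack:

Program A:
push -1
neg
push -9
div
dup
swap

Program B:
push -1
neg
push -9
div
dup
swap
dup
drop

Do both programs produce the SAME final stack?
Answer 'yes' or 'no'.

Answer: yes

Derivation:
Program A trace:
  After 'push -1': [-1]
  After 'neg': [1]
  After 'push -9': [1, -9]
  After 'div': [-1]
  After 'dup': [-1, -1]
  After 'swap': [-1, -1]
Program A final stack: [-1, -1]

Program B trace:
  After 'push -1': [-1]
  After 'neg': [1]
  After 'push -9': [1, -9]
  After 'div': [-1]
  After 'dup': [-1, -1]
  After 'swap': [-1, -1]
  After 'dup': [-1, -1, -1]
  After 'drop': [-1, -1]
Program B final stack: [-1, -1]
Same: yes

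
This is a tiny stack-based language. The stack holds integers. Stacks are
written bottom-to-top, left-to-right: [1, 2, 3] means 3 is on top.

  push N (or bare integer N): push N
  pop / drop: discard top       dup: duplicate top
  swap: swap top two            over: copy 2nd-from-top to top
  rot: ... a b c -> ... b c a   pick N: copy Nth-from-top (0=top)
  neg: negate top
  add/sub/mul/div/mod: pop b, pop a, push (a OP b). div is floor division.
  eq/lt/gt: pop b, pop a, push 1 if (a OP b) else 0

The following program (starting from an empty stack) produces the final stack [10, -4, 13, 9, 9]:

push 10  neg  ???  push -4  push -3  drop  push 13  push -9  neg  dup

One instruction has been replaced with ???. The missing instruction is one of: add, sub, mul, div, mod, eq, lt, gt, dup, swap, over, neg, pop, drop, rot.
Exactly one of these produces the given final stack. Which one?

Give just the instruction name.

Answer: neg

Derivation:
Stack before ???: [-10]
Stack after ???:  [10]
The instruction that transforms [-10] -> [10] is: neg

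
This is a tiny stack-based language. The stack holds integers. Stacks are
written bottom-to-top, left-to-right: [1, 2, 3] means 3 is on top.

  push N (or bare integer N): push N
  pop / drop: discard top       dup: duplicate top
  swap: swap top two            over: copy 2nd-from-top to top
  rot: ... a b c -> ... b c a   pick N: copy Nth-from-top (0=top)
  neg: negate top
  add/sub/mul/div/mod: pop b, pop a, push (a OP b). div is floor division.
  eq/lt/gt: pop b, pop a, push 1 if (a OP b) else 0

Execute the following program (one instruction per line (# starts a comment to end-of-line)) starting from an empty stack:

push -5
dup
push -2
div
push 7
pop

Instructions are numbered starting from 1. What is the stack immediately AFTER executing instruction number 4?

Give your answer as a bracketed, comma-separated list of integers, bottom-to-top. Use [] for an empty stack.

Answer: [-5, 2]

Derivation:
Step 1 ('push -5'): [-5]
Step 2 ('dup'): [-5, -5]
Step 3 ('push -2'): [-5, -5, -2]
Step 4 ('div'): [-5, 2]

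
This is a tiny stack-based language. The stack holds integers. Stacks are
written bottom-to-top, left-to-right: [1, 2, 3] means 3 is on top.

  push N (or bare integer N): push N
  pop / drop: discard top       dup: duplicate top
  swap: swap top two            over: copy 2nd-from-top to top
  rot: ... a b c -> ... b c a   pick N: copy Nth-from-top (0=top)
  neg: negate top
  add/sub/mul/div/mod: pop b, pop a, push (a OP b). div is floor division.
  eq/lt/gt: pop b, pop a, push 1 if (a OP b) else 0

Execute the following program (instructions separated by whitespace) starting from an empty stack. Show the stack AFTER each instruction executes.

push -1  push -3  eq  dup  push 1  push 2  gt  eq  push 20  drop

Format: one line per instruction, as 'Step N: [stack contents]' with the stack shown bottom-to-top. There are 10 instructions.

Step 1: [-1]
Step 2: [-1, -3]
Step 3: [0]
Step 4: [0, 0]
Step 5: [0, 0, 1]
Step 6: [0, 0, 1, 2]
Step 7: [0, 0, 0]
Step 8: [0, 1]
Step 9: [0, 1, 20]
Step 10: [0, 1]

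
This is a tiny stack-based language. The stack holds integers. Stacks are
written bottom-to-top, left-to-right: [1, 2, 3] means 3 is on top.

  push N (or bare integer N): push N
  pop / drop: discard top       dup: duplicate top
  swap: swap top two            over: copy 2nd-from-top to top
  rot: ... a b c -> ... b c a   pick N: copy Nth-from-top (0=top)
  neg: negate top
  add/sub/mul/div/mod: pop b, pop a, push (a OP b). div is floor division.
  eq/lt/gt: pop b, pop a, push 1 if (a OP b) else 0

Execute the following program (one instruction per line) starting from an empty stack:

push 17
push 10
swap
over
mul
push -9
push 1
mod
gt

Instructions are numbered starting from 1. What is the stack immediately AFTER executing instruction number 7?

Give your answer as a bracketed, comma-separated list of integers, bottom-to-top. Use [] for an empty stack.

Answer: [10, 170, -9, 1]

Derivation:
Step 1 ('push 17'): [17]
Step 2 ('push 10'): [17, 10]
Step 3 ('swap'): [10, 17]
Step 4 ('over'): [10, 17, 10]
Step 5 ('mul'): [10, 170]
Step 6 ('push -9'): [10, 170, -9]
Step 7 ('push 1'): [10, 170, -9, 1]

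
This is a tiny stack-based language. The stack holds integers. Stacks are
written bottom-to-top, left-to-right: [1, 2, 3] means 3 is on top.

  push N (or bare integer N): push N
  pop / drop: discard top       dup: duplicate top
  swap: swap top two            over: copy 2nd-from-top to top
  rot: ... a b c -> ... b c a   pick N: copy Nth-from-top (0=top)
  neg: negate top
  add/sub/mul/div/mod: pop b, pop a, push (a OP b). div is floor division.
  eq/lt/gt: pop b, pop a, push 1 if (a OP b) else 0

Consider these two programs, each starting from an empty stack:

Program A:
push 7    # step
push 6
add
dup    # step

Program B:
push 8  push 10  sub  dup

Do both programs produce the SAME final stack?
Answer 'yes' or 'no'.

Answer: no

Derivation:
Program A trace:
  After 'push 7': [7]
  After 'push 6': [7, 6]
  After 'add': [13]
  After 'dup': [13, 13]
Program A final stack: [13, 13]

Program B trace:
  After 'push 8': [8]
  After 'push 10': [8, 10]
  After 'sub': [-2]
  After 'dup': [-2, -2]
Program B final stack: [-2, -2]
Same: no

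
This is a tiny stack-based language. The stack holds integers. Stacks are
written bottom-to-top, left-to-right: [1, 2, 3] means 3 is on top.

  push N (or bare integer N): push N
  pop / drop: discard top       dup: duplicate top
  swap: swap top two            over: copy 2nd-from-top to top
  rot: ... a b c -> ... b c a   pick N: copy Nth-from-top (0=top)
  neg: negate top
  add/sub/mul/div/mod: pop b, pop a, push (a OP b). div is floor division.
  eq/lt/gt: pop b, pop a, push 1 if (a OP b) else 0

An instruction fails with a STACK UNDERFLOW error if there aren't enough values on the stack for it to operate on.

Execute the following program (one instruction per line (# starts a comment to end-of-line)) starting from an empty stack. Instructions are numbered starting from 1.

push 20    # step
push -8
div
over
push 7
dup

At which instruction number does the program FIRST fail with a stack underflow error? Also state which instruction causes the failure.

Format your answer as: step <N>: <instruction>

Step 1 ('push 20'): stack = [20], depth = 1
Step 2 ('push -8'): stack = [20, -8], depth = 2
Step 3 ('div'): stack = [-3], depth = 1
Step 4 ('over'): needs 2 value(s) but depth is 1 — STACK UNDERFLOW

Answer: step 4: over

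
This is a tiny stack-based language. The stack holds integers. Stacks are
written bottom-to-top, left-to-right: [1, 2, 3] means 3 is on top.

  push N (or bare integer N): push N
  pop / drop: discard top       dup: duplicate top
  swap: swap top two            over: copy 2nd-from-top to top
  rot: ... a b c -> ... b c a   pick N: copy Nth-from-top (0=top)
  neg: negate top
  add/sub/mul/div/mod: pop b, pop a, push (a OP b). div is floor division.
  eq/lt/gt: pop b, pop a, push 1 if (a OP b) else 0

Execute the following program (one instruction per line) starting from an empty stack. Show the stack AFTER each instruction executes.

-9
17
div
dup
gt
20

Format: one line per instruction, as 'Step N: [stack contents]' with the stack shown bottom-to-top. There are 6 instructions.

Step 1: [-9]
Step 2: [-9, 17]
Step 3: [-1]
Step 4: [-1, -1]
Step 5: [0]
Step 6: [0, 20]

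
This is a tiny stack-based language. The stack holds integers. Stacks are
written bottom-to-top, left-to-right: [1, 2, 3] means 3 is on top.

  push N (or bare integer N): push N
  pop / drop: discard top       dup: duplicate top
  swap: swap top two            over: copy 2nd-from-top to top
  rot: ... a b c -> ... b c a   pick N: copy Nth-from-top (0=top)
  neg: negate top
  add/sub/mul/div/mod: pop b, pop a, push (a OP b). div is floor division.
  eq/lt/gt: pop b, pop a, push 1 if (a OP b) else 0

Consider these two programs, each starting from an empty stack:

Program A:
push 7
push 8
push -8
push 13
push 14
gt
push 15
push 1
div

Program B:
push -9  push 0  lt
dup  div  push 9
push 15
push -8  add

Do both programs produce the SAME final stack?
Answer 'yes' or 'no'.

Program A trace:
  After 'push 7': [7]
  After 'push 8': [7, 8]
  After 'push -8': [7, 8, -8]
  After 'push 13': [7, 8, -8, 13]
  After 'push 14': [7, 8, -8, 13, 14]
  After 'gt': [7, 8, -8, 0]
  After 'push 15': [7, 8, -8, 0, 15]
  After 'push 1': [7, 8, -8, 0, 15, 1]
  After 'div': [7, 8, -8, 0, 15]
Program A final stack: [7, 8, -8, 0, 15]

Program B trace:
  After 'push -9': [-9]
  After 'push 0': [-9, 0]
  After 'lt': [1]
  After 'dup': [1, 1]
  After 'div': [1]
  After 'push 9': [1, 9]
  After 'push 15': [1, 9, 15]
  After 'push -8': [1, 9, 15, -8]
  After 'add': [1, 9, 7]
Program B final stack: [1, 9, 7]
Same: no

Answer: no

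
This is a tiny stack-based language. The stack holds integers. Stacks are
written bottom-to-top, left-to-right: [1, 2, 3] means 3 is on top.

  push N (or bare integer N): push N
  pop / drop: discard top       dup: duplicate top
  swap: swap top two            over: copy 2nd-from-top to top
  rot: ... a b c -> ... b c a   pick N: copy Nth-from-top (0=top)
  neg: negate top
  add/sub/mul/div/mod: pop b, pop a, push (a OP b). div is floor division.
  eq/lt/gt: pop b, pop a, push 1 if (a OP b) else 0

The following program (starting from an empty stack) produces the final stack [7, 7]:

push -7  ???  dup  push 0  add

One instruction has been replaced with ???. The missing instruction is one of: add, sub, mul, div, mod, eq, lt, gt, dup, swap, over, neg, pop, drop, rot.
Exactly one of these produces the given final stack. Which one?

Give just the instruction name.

Answer: neg

Derivation:
Stack before ???: [-7]
Stack after ???:  [7]
The instruction that transforms [-7] -> [7] is: neg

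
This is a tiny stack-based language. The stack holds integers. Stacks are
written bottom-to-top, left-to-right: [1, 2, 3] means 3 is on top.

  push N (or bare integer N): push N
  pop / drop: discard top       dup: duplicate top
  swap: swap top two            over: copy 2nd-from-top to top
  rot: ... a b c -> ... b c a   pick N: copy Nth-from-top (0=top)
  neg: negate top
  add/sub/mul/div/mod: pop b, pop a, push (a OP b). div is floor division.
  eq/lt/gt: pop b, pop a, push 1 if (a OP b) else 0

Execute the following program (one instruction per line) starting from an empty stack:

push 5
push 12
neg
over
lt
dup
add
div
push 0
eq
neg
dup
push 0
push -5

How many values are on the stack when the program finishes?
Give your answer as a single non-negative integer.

Answer: 4

Derivation:
After 'push 5': stack = [5] (depth 1)
After 'push 12': stack = [5, 12] (depth 2)
After 'neg': stack = [5, -12] (depth 2)
After 'over': stack = [5, -12, 5] (depth 3)
After 'lt': stack = [5, 1] (depth 2)
After 'dup': stack = [5, 1, 1] (depth 3)
After 'add': stack = [5, 2] (depth 2)
After 'div': stack = [2] (depth 1)
After 'push 0': stack = [2, 0] (depth 2)
After 'eq': stack = [0] (depth 1)
After 'neg': stack = [0] (depth 1)
After 'dup': stack = [0, 0] (depth 2)
After 'push 0': stack = [0, 0, 0] (depth 3)
After 'push -5': stack = [0, 0, 0, -5] (depth 4)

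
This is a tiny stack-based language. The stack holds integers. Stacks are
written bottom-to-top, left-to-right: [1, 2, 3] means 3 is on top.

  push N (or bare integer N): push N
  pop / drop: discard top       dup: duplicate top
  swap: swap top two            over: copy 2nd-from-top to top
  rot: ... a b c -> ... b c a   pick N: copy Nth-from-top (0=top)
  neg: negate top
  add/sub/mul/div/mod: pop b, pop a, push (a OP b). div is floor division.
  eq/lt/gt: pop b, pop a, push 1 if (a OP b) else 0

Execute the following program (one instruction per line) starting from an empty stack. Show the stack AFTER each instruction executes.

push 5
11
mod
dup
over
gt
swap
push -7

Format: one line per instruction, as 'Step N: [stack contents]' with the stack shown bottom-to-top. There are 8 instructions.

Step 1: [5]
Step 2: [5, 11]
Step 3: [5]
Step 4: [5, 5]
Step 5: [5, 5, 5]
Step 6: [5, 0]
Step 7: [0, 5]
Step 8: [0, 5, -7]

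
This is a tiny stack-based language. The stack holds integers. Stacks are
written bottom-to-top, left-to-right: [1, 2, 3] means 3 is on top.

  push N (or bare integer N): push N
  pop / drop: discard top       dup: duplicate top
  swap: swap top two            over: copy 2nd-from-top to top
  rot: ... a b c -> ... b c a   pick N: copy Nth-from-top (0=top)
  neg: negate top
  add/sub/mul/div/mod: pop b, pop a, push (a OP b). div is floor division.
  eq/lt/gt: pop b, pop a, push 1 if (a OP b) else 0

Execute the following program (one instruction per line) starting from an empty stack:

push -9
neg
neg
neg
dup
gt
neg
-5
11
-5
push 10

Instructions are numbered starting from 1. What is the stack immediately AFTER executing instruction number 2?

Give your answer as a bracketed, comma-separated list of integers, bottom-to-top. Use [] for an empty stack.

Step 1 ('push -9'): [-9]
Step 2 ('neg'): [9]

Answer: [9]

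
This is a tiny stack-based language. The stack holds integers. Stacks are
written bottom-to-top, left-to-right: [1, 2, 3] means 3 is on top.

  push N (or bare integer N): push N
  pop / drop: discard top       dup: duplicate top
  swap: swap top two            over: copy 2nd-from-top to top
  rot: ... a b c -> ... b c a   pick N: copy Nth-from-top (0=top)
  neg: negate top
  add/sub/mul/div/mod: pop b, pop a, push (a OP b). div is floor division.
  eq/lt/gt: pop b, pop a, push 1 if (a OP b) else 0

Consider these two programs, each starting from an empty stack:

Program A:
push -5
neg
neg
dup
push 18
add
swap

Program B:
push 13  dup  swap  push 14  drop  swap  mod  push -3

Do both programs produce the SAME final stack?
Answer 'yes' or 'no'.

Answer: no

Derivation:
Program A trace:
  After 'push -5': [-5]
  After 'neg': [5]
  After 'neg': [-5]
  After 'dup': [-5, -5]
  After 'push 18': [-5, -5, 18]
  After 'add': [-5, 13]
  After 'swap': [13, -5]
Program A final stack: [13, -5]

Program B trace:
  After 'push 13': [13]
  After 'dup': [13, 13]
  After 'swap': [13, 13]
  After 'push 14': [13, 13, 14]
  After 'drop': [13, 13]
  After 'swap': [13, 13]
  After 'mod': [0]
  After 'push -3': [0, -3]
Program B final stack: [0, -3]
Same: no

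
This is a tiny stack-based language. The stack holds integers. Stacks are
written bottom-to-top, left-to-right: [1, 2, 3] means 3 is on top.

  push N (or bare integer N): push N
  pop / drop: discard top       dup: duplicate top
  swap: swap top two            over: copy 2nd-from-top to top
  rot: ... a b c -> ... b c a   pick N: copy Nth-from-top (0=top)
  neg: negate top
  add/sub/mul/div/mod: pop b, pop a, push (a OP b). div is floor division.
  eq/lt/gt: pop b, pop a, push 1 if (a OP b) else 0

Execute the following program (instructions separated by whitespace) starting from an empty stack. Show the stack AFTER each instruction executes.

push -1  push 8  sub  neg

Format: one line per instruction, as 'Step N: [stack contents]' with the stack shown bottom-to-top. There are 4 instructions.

Step 1: [-1]
Step 2: [-1, 8]
Step 3: [-9]
Step 4: [9]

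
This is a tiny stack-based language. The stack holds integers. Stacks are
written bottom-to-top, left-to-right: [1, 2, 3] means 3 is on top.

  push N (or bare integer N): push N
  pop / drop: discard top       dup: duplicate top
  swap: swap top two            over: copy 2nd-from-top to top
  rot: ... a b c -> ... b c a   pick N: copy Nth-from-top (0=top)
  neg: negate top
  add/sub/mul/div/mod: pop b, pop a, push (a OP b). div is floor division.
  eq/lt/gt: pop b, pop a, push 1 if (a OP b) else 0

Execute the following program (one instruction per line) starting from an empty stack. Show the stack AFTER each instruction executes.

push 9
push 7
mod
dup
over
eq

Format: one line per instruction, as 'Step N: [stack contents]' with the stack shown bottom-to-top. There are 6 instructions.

Step 1: [9]
Step 2: [9, 7]
Step 3: [2]
Step 4: [2, 2]
Step 5: [2, 2, 2]
Step 6: [2, 1]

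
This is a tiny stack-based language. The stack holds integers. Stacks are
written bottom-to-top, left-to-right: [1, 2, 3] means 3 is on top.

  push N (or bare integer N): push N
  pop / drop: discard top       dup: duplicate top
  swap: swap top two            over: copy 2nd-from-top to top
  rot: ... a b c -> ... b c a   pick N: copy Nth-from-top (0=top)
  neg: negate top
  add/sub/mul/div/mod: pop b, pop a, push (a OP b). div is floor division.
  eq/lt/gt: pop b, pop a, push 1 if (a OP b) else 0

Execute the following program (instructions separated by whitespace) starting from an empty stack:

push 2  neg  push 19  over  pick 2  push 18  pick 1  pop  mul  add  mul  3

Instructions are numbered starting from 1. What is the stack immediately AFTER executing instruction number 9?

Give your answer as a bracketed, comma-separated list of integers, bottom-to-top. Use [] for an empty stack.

Step 1 ('push 2'): [2]
Step 2 ('neg'): [-2]
Step 3 ('push 19'): [-2, 19]
Step 4 ('over'): [-2, 19, -2]
Step 5 ('pick 2'): [-2, 19, -2, -2]
Step 6 ('push 18'): [-2, 19, -2, -2, 18]
Step 7 ('pick 1'): [-2, 19, -2, -2, 18, -2]
Step 8 ('pop'): [-2, 19, -2, -2, 18]
Step 9 ('mul'): [-2, 19, -2, -36]

Answer: [-2, 19, -2, -36]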